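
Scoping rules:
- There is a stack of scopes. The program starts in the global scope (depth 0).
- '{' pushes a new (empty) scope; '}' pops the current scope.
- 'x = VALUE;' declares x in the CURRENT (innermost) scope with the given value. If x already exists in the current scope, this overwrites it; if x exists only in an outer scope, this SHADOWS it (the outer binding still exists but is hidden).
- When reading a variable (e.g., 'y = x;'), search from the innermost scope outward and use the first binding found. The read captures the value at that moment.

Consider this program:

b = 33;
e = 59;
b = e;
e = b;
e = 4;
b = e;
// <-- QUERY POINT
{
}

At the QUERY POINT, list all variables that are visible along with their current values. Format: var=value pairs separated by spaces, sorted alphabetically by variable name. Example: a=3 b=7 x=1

Step 1: declare b=33 at depth 0
Step 2: declare e=59 at depth 0
Step 3: declare b=(read e)=59 at depth 0
Step 4: declare e=(read b)=59 at depth 0
Step 5: declare e=4 at depth 0
Step 6: declare b=(read e)=4 at depth 0
Visible at query point: b=4 e=4

Answer: b=4 e=4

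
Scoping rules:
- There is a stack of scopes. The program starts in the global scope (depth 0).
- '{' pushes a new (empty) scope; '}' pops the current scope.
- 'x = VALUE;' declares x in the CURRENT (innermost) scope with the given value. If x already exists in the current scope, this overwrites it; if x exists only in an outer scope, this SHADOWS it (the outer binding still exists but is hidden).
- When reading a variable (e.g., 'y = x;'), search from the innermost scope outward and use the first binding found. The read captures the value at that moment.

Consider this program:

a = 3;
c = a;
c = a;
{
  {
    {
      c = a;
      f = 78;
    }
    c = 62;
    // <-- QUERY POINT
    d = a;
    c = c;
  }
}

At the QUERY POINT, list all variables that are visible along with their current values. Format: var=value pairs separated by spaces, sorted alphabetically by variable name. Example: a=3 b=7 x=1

Answer: a=3 c=62

Derivation:
Step 1: declare a=3 at depth 0
Step 2: declare c=(read a)=3 at depth 0
Step 3: declare c=(read a)=3 at depth 0
Step 4: enter scope (depth=1)
Step 5: enter scope (depth=2)
Step 6: enter scope (depth=3)
Step 7: declare c=(read a)=3 at depth 3
Step 8: declare f=78 at depth 3
Step 9: exit scope (depth=2)
Step 10: declare c=62 at depth 2
Visible at query point: a=3 c=62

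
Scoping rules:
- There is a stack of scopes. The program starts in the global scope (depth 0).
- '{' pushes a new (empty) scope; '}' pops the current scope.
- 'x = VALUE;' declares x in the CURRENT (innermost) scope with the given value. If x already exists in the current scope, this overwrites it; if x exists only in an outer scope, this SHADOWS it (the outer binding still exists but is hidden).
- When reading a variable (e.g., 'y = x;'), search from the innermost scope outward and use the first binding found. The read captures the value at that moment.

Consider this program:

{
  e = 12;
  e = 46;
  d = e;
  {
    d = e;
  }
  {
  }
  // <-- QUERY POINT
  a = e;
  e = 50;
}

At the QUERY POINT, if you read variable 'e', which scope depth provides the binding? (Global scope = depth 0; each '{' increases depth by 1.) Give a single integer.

Step 1: enter scope (depth=1)
Step 2: declare e=12 at depth 1
Step 3: declare e=46 at depth 1
Step 4: declare d=(read e)=46 at depth 1
Step 5: enter scope (depth=2)
Step 6: declare d=(read e)=46 at depth 2
Step 7: exit scope (depth=1)
Step 8: enter scope (depth=2)
Step 9: exit scope (depth=1)
Visible at query point: d=46 e=46

Answer: 1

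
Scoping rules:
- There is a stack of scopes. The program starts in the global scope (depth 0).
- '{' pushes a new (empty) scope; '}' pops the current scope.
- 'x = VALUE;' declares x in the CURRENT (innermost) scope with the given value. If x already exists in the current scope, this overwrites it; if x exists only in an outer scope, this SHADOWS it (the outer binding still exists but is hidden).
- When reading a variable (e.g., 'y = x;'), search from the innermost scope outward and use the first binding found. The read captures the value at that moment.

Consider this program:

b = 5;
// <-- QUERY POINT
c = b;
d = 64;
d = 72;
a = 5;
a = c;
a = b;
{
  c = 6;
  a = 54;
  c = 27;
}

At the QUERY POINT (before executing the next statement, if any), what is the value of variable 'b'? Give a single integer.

Answer: 5

Derivation:
Step 1: declare b=5 at depth 0
Visible at query point: b=5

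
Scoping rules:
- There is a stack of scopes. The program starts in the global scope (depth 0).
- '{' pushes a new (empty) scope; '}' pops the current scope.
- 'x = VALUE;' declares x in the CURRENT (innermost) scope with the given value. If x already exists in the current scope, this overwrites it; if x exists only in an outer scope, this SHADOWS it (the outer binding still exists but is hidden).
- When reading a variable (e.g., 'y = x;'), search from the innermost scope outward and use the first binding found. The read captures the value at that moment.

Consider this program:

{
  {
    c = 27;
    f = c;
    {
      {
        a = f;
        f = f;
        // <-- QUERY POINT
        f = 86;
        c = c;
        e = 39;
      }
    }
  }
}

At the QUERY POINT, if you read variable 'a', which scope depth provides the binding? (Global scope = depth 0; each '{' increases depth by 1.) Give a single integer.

Step 1: enter scope (depth=1)
Step 2: enter scope (depth=2)
Step 3: declare c=27 at depth 2
Step 4: declare f=(read c)=27 at depth 2
Step 5: enter scope (depth=3)
Step 6: enter scope (depth=4)
Step 7: declare a=(read f)=27 at depth 4
Step 8: declare f=(read f)=27 at depth 4
Visible at query point: a=27 c=27 f=27

Answer: 4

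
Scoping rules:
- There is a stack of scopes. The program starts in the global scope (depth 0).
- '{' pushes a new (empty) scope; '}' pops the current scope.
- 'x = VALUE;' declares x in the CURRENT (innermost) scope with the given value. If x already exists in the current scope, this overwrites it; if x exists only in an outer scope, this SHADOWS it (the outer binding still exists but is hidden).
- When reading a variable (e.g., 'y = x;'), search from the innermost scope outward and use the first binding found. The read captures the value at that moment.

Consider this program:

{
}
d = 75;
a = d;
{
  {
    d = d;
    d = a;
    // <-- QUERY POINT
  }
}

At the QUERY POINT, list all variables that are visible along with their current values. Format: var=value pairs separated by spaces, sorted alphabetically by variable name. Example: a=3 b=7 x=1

Answer: a=75 d=75

Derivation:
Step 1: enter scope (depth=1)
Step 2: exit scope (depth=0)
Step 3: declare d=75 at depth 0
Step 4: declare a=(read d)=75 at depth 0
Step 5: enter scope (depth=1)
Step 6: enter scope (depth=2)
Step 7: declare d=(read d)=75 at depth 2
Step 8: declare d=(read a)=75 at depth 2
Visible at query point: a=75 d=75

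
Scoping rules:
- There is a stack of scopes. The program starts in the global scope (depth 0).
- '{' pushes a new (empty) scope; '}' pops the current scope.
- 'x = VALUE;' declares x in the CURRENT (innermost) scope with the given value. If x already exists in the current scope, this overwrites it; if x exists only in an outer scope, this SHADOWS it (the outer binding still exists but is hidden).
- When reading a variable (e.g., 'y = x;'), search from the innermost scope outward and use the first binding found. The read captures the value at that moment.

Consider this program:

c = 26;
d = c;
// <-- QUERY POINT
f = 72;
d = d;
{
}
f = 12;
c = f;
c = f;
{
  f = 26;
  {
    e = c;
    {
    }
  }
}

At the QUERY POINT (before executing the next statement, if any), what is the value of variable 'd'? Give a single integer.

Step 1: declare c=26 at depth 0
Step 2: declare d=(read c)=26 at depth 0
Visible at query point: c=26 d=26

Answer: 26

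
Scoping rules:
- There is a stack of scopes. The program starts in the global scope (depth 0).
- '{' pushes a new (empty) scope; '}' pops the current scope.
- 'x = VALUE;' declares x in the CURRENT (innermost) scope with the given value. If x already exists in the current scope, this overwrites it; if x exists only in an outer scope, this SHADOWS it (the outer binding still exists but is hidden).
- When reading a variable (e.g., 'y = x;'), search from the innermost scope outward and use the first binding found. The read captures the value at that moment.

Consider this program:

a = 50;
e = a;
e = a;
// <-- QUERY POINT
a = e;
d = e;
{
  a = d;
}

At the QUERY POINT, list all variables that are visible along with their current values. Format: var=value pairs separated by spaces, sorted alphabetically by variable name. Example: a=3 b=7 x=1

Step 1: declare a=50 at depth 0
Step 2: declare e=(read a)=50 at depth 0
Step 3: declare e=(read a)=50 at depth 0
Visible at query point: a=50 e=50

Answer: a=50 e=50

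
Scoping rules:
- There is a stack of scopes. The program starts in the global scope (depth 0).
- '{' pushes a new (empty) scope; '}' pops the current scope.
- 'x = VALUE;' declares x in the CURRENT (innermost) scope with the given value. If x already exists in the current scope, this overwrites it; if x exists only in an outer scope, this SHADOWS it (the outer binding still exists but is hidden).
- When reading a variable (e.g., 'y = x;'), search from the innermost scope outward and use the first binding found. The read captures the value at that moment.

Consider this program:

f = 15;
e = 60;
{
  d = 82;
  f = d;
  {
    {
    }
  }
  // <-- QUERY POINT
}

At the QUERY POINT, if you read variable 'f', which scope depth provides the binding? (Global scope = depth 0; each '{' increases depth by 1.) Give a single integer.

Step 1: declare f=15 at depth 0
Step 2: declare e=60 at depth 0
Step 3: enter scope (depth=1)
Step 4: declare d=82 at depth 1
Step 5: declare f=(read d)=82 at depth 1
Step 6: enter scope (depth=2)
Step 7: enter scope (depth=3)
Step 8: exit scope (depth=2)
Step 9: exit scope (depth=1)
Visible at query point: d=82 e=60 f=82

Answer: 1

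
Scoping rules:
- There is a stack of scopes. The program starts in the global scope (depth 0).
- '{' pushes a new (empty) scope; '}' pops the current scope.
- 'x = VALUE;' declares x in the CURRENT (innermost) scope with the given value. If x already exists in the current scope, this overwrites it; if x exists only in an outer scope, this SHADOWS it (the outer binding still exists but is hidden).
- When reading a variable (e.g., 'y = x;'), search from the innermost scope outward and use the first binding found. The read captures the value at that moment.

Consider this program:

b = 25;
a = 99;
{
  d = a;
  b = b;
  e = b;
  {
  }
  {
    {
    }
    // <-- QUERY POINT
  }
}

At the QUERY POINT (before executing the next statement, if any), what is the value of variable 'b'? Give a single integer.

Step 1: declare b=25 at depth 0
Step 2: declare a=99 at depth 0
Step 3: enter scope (depth=1)
Step 4: declare d=(read a)=99 at depth 1
Step 5: declare b=(read b)=25 at depth 1
Step 6: declare e=(read b)=25 at depth 1
Step 7: enter scope (depth=2)
Step 8: exit scope (depth=1)
Step 9: enter scope (depth=2)
Step 10: enter scope (depth=3)
Step 11: exit scope (depth=2)
Visible at query point: a=99 b=25 d=99 e=25

Answer: 25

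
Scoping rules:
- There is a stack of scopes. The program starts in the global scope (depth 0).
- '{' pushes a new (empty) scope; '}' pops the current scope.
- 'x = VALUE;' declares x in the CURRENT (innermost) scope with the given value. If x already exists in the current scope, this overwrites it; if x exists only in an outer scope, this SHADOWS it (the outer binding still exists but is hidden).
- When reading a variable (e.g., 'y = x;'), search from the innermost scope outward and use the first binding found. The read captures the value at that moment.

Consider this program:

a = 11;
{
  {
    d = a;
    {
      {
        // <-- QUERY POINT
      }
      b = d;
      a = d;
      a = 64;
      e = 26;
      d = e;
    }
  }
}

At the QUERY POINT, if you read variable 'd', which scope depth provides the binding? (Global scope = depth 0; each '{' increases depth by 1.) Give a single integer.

Answer: 2

Derivation:
Step 1: declare a=11 at depth 0
Step 2: enter scope (depth=1)
Step 3: enter scope (depth=2)
Step 4: declare d=(read a)=11 at depth 2
Step 5: enter scope (depth=3)
Step 6: enter scope (depth=4)
Visible at query point: a=11 d=11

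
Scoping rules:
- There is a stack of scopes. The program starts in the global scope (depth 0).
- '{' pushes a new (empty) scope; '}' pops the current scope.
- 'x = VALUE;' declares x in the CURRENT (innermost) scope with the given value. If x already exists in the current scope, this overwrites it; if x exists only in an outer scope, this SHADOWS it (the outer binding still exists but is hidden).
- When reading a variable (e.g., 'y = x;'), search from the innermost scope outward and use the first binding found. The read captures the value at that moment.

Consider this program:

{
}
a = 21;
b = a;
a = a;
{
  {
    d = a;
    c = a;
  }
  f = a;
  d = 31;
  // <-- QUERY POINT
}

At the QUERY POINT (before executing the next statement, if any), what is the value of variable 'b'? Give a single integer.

Answer: 21

Derivation:
Step 1: enter scope (depth=1)
Step 2: exit scope (depth=0)
Step 3: declare a=21 at depth 0
Step 4: declare b=(read a)=21 at depth 0
Step 5: declare a=(read a)=21 at depth 0
Step 6: enter scope (depth=1)
Step 7: enter scope (depth=2)
Step 8: declare d=(read a)=21 at depth 2
Step 9: declare c=(read a)=21 at depth 2
Step 10: exit scope (depth=1)
Step 11: declare f=(read a)=21 at depth 1
Step 12: declare d=31 at depth 1
Visible at query point: a=21 b=21 d=31 f=21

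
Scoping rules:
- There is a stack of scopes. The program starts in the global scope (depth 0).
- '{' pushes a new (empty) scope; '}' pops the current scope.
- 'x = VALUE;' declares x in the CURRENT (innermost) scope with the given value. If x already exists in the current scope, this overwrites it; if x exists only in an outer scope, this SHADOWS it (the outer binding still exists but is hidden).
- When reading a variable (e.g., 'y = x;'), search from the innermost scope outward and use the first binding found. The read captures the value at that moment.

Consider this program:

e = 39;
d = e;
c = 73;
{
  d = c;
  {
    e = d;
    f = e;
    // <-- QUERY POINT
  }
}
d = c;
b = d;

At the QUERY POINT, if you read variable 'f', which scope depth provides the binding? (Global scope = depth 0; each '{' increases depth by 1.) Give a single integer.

Step 1: declare e=39 at depth 0
Step 2: declare d=(read e)=39 at depth 0
Step 3: declare c=73 at depth 0
Step 4: enter scope (depth=1)
Step 5: declare d=(read c)=73 at depth 1
Step 6: enter scope (depth=2)
Step 7: declare e=(read d)=73 at depth 2
Step 8: declare f=(read e)=73 at depth 2
Visible at query point: c=73 d=73 e=73 f=73

Answer: 2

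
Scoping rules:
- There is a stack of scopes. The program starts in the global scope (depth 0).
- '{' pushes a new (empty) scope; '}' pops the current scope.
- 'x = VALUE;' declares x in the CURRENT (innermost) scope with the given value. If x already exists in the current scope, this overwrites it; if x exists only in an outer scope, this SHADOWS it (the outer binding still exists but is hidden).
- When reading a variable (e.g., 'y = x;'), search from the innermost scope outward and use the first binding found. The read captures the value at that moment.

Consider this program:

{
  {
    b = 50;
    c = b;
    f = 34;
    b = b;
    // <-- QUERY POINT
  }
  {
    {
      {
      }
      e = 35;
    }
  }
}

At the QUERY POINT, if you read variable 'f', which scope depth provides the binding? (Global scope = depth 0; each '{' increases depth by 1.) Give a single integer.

Step 1: enter scope (depth=1)
Step 2: enter scope (depth=2)
Step 3: declare b=50 at depth 2
Step 4: declare c=(read b)=50 at depth 2
Step 5: declare f=34 at depth 2
Step 6: declare b=(read b)=50 at depth 2
Visible at query point: b=50 c=50 f=34

Answer: 2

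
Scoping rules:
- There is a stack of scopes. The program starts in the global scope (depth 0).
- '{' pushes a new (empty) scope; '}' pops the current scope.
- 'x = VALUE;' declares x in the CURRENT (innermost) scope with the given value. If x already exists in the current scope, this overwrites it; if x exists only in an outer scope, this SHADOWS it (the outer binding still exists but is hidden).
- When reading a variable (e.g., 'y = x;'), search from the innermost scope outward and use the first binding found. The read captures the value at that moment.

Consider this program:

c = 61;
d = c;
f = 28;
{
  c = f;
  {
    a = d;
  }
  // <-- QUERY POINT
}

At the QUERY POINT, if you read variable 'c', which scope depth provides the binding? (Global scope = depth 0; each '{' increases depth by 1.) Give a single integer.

Answer: 1

Derivation:
Step 1: declare c=61 at depth 0
Step 2: declare d=(read c)=61 at depth 0
Step 3: declare f=28 at depth 0
Step 4: enter scope (depth=1)
Step 5: declare c=(read f)=28 at depth 1
Step 6: enter scope (depth=2)
Step 7: declare a=(read d)=61 at depth 2
Step 8: exit scope (depth=1)
Visible at query point: c=28 d=61 f=28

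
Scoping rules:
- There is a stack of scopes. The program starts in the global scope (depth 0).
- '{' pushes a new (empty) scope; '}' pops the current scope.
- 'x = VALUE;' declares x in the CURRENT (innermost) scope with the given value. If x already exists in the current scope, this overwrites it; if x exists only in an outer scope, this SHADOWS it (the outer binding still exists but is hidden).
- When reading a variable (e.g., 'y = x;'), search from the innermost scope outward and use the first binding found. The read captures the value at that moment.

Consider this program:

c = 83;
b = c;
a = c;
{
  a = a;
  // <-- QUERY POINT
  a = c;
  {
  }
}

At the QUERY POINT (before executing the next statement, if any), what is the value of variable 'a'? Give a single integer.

Answer: 83

Derivation:
Step 1: declare c=83 at depth 0
Step 2: declare b=(read c)=83 at depth 0
Step 3: declare a=(read c)=83 at depth 0
Step 4: enter scope (depth=1)
Step 5: declare a=(read a)=83 at depth 1
Visible at query point: a=83 b=83 c=83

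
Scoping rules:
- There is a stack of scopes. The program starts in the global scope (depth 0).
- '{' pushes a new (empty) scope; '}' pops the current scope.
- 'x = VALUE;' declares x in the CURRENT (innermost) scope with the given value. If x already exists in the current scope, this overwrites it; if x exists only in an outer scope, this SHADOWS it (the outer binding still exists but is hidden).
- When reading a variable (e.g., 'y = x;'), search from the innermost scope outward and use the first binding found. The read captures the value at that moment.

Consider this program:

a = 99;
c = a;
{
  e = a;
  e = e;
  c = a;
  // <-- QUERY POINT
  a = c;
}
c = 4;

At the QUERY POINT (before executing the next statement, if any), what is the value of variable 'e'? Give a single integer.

Answer: 99

Derivation:
Step 1: declare a=99 at depth 0
Step 2: declare c=(read a)=99 at depth 0
Step 3: enter scope (depth=1)
Step 4: declare e=(read a)=99 at depth 1
Step 5: declare e=(read e)=99 at depth 1
Step 6: declare c=(read a)=99 at depth 1
Visible at query point: a=99 c=99 e=99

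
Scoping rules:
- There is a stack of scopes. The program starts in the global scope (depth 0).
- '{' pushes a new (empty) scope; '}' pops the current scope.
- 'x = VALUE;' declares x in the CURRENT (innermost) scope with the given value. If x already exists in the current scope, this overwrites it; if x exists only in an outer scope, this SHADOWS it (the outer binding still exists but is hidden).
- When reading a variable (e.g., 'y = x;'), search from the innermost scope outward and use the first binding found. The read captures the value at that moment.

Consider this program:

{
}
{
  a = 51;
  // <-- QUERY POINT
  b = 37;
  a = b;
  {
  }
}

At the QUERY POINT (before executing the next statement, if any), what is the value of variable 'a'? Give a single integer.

Step 1: enter scope (depth=1)
Step 2: exit scope (depth=0)
Step 3: enter scope (depth=1)
Step 4: declare a=51 at depth 1
Visible at query point: a=51

Answer: 51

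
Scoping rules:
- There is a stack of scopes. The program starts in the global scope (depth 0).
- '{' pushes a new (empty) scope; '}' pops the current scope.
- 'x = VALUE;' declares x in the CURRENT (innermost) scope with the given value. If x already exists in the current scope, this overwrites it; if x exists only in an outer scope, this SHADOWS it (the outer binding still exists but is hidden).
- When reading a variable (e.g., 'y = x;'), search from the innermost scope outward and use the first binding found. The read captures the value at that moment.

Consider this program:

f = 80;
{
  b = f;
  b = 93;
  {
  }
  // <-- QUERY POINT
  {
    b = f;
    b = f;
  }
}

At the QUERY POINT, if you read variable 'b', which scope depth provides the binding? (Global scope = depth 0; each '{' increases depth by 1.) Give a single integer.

Step 1: declare f=80 at depth 0
Step 2: enter scope (depth=1)
Step 3: declare b=(read f)=80 at depth 1
Step 4: declare b=93 at depth 1
Step 5: enter scope (depth=2)
Step 6: exit scope (depth=1)
Visible at query point: b=93 f=80

Answer: 1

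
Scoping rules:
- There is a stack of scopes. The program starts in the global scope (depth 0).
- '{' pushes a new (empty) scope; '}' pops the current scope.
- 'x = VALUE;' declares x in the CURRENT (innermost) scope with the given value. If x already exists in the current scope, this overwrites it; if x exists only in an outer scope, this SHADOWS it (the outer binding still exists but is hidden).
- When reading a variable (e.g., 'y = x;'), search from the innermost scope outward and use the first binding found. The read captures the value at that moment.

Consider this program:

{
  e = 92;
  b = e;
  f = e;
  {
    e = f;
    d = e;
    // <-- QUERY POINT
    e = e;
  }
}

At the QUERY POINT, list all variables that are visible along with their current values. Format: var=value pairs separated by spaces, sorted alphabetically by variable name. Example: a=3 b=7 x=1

Step 1: enter scope (depth=1)
Step 2: declare e=92 at depth 1
Step 3: declare b=(read e)=92 at depth 1
Step 4: declare f=(read e)=92 at depth 1
Step 5: enter scope (depth=2)
Step 6: declare e=(read f)=92 at depth 2
Step 7: declare d=(read e)=92 at depth 2
Visible at query point: b=92 d=92 e=92 f=92

Answer: b=92 d=92 e=92 f=92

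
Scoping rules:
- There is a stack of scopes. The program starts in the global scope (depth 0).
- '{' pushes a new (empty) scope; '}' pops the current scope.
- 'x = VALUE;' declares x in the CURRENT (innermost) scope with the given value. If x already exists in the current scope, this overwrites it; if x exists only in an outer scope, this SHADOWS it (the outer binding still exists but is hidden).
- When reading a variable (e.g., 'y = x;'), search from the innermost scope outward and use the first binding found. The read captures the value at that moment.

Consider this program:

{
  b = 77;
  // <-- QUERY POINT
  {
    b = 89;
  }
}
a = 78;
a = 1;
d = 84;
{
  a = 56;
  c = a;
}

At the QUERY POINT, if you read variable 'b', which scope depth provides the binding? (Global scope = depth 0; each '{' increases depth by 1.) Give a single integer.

Answer: 1

Derivation:
Step 1: enter scope (depth=1)
Step 2: declare b=77 at depth 1
Visible at query point: b=77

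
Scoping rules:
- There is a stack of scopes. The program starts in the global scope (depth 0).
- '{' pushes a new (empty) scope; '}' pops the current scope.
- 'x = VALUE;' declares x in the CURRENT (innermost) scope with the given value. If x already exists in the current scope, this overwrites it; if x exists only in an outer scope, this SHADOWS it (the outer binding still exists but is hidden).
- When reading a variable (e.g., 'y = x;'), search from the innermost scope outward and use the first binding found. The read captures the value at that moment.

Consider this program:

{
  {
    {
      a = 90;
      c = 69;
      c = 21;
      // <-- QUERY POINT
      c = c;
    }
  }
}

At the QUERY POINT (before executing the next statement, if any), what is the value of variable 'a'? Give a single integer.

Step 1: enter scope (depth=1)
Step 2: enter scope (depth=2)
Step 3: enter scope (depth=3)
Step 4: declare a=90 at depth 3
Step 5: declare c=69 at depth 3
Step 6: declare c=21 at depth 3
Visible at query point: a=90 c=21

Answer: 90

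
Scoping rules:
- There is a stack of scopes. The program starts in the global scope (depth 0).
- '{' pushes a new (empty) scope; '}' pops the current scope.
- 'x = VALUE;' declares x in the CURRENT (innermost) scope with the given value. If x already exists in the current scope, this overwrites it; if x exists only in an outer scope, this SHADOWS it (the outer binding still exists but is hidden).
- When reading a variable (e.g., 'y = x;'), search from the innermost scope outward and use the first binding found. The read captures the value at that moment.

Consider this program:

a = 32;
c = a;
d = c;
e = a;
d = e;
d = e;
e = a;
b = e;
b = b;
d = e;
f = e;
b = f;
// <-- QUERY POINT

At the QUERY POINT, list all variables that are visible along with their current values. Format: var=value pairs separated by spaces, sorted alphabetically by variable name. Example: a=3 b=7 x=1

Answer: a=32 b=32 c=32 d=32 e=32 f=32

Derivation:
Step 1: declare a=32 at depth 0
Step 2: declare c=(read a)=32 at depth 0
Step 3: declare d=(read c)=32 at depth 0
Step 4: declare e=(read a)=32 at depth 0
Step 5: declare d=(read e)=32 at depth 0
Step 6: declare d=(read e)=32 at depth 0
Step 7: declare e=(read a)=32 at depth 0
Step 8: declare b=(read e)=32 at depth 0
Step 9: declare b=(read b)=32 at depth 0
Step 10: declare d=(read e)=32 at depth 0
Step 11: declare f=(read e)=32 at depth 0
Step 12: declare b=(read f)=32 at depth 0
Visible at query point: a=32 b=32 c=32 d=32 e=32 f=32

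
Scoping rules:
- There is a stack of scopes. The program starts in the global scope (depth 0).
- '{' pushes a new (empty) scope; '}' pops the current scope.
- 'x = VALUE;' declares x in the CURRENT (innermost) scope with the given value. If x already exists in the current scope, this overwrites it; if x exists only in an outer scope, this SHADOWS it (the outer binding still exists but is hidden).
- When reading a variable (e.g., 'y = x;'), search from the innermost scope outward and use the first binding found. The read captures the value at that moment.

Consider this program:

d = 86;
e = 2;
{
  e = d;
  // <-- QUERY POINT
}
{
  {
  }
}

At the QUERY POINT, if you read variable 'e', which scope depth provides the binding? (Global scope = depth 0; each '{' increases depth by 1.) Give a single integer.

Answer: 1

Derivation:
Step 1: declare d=86 at depth 0
Step 2: declare e=2 at depth 0
Step 3: enter scope (depth=1)
Step 4: declare e=(read d)=86 at depth 1
Visible at query point: d=86 e=86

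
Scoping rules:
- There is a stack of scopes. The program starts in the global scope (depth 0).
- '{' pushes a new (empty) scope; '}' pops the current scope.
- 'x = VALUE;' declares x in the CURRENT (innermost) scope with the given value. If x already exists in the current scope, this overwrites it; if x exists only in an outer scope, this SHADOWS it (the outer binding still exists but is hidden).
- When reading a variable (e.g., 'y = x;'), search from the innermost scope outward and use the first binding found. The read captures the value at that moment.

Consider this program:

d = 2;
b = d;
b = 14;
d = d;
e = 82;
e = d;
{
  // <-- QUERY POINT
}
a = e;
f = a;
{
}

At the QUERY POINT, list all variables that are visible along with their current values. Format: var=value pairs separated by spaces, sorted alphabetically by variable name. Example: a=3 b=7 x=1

Step 1: declare d=2 at depth 0
Step 2: declare b=(read d)=2 at depth 0
Step 3: declare b=14 at depth 0
Step 4: declare d=(read d)=2 at depth 0
Step 5: declare e=82 at depth 0
Step 6: declare e=(read d)=2 at depth 0
Step 7: enter scope (depth=1)
Visible at query point: b=14 d=2 e=2

Answer: b=14 d=2 e=2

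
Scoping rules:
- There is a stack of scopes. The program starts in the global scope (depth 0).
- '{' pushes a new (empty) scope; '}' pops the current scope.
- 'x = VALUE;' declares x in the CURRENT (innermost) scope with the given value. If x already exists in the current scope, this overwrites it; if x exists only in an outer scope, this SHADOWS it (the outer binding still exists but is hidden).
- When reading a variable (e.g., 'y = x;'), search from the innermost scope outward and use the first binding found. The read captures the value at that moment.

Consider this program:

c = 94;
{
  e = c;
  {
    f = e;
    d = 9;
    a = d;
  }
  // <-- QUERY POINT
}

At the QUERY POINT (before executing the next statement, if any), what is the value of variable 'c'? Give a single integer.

Step 1: declare c=94 at depth 0
Step 2: enter scope (depth=1)
Step 3: declare e=(read c)=94 at depth 1
Step 4: enter scope (depth=2)
Step 5: declare f=(read e)=94 at depth 2
Step 6: declare d=9 at depth 2
Step 7: declare a=(read d)=9 at depth 2
Step 8: exit scope (depth=1)
Visible at query point: c=94 e=94

Answer: 94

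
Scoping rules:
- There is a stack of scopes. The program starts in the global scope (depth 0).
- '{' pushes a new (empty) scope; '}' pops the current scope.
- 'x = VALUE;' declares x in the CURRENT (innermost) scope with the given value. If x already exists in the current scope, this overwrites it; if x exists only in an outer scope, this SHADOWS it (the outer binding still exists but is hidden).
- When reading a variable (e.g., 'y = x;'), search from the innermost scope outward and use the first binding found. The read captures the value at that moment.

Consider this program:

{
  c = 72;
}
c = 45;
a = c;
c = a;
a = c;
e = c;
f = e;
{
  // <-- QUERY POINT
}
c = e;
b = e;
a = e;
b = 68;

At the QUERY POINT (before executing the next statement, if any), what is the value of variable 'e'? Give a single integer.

Answer: 45

Derivation:
Step 1: enter scope (depth=1)
Step 2: declare c=72 at depth 1
Step 3: exit scope (depth=0)
Step 4: declare c=45 at depth 0
Step 5: declare a=(read c)=45 at depth 0
Step 6: declare c=(read a)=45 at depth 0
Step 7: declare a=(read c)=45 at depth 0
Step 8: declare e=(read c)=45 at depth 0
Step 9: declare f=(read e)=45 at depth 0
Step 10: enter scope (depth=1)
Visible at query point: a=45 c=45 e=45 f=45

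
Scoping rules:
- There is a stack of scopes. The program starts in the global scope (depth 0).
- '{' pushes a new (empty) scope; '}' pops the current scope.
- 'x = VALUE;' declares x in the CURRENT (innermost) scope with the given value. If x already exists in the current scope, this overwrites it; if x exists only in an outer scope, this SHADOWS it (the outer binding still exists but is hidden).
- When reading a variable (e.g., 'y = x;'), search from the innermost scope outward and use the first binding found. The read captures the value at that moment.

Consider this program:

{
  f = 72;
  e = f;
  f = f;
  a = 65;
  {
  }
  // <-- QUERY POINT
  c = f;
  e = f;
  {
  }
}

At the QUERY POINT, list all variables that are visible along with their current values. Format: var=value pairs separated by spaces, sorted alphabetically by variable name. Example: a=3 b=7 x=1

Answer: a=65 e=72 f=72

Derivation:
Step 1: enter scope (depth=1)
Step 2: declare f=72 at depth 1
Step 3: declare e=(read f)=72 at depth 1
Step 4: declare f=(read f)=72 at depth 1
Step 5: declare a=65 at depth 1
Step 6: enter scope (depth=2)
Step 7: exit scope (depth=1)
Visible at query point: a=65 e=72 f=72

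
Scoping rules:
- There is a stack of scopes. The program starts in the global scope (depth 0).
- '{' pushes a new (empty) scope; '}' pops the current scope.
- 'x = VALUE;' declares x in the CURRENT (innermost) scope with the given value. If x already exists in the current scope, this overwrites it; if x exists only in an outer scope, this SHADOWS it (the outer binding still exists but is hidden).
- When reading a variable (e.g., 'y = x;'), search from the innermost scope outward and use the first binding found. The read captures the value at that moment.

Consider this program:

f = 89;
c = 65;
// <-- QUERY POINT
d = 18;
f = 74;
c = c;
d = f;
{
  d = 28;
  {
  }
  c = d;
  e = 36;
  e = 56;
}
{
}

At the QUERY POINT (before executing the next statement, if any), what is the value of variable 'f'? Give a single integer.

Answer: 89

Derivation:
Step 1: declare f=89 at depth 0
Step 2: declare c=65 at depth 0
Visible at query point: c=65 f=89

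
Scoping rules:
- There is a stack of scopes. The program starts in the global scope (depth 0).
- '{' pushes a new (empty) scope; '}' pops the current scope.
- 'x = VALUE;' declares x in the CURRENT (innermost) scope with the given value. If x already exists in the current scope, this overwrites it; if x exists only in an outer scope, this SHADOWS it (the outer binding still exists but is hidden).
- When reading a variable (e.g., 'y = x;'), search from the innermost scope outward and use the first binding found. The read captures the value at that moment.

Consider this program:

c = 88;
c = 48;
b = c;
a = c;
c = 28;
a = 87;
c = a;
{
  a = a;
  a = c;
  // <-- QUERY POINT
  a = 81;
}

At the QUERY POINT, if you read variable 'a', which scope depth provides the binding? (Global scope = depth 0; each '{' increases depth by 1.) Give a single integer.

Answer: 1

Derivation:
Step 1: declare c=88 at depth 0
Step 2: declare c=48 at depth 0
Step 3: declare b=(read c)=48 at depth 0
Step 4: declare a=(read c)=48 at depth 0
Step 5: declare c=28 at depth 0
Step 6: declare a=87 at depth 0
Step 7: declare c=(read a)=87 at depth 0
Step 8: enter scope (depth=1)
Step 9: declare a=(read a)=87 at depth 1
Step 10: declare a=(read c)=87 at depth 1
Visible at query point: a=87 b=48 c=87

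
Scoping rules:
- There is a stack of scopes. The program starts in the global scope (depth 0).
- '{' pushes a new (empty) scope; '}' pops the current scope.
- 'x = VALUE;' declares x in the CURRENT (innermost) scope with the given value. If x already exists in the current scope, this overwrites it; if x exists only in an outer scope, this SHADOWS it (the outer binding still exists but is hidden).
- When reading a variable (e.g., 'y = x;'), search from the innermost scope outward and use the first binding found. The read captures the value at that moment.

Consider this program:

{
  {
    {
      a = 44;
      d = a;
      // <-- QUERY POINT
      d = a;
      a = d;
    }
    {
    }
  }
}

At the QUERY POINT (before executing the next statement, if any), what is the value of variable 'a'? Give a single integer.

Answer: 44

Derivation:
Step 1: enter scope (depth=1)
Step 2: enter scope (depth=2)
Step 3: enter scope (depth=3)
Step 4: declare a=44 at depth 3
Step 5: declare d=(read a)=44 at depth 3
Visible at query point: a=44 d=44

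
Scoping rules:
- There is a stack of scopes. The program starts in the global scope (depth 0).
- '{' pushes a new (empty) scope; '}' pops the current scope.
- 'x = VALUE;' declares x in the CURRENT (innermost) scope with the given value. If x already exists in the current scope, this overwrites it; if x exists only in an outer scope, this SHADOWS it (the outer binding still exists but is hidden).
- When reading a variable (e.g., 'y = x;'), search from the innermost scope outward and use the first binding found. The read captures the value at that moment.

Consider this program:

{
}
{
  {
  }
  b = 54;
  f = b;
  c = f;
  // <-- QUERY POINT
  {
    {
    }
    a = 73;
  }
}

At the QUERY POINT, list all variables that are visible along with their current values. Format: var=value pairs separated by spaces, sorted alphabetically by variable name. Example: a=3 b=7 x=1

Step 1: enter scope (depth=1)
Step 2: exit scope (depth=0)
Step 3: enter scope (depth=1)
Step 4: enter scope (depth=2)
Step 5: exit scope (depth=1)
Step 6: declare b=54 at depth 1
Step 7: declare f=(read b)=54 at depth 1
Step 8: declare c=(read f)=54 at depth 1
Visible at query point: b=54 c=54 f=54

Answer: b=54 c=54 f=54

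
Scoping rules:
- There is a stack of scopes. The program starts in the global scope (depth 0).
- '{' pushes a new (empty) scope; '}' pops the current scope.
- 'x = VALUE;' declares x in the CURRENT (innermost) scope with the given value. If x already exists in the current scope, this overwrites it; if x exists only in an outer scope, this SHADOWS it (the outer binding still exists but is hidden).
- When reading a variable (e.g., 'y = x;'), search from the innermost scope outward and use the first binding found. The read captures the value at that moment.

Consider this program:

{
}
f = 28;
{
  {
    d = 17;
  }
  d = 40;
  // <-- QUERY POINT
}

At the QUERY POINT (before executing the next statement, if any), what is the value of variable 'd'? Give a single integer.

Step 1: enter scope (depth=1)
Step 2: exit scope (depth=0)
Step 3: declare f=28 at depth 0
Step 4: enter scope (depth=1)
Step 5: enter scope (depth=2)
Step 6: declare d=17 at depth 2
Step 7: exit scope (depth=1)
Step 8: declare d=40 at depth 1
Visible at query point: d=40 f=28

Answer: 40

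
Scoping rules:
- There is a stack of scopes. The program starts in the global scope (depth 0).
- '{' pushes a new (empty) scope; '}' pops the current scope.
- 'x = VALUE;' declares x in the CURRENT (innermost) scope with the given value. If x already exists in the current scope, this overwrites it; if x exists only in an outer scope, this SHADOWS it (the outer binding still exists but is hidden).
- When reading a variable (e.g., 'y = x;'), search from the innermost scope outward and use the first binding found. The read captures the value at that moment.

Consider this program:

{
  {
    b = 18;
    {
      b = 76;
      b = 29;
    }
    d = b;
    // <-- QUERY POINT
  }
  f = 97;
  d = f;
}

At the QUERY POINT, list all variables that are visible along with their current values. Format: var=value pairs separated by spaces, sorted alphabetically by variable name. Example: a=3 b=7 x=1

Answer: b=18 d=18

Derivation:
Step 1: enter scope (depth=1)
Step 2: enter scope (depth=2)
Step 3: declare b=18 at depth 2
Step 4: enter scope (depth=3)
Step 5: declare b=76 at depth 3
Step 6: declare b=29 at depth 3
Step 7: exit scope (depth=2)
Step 8: declare d=(read b)=18 at depth 2
Visible at query point: b=18 d=18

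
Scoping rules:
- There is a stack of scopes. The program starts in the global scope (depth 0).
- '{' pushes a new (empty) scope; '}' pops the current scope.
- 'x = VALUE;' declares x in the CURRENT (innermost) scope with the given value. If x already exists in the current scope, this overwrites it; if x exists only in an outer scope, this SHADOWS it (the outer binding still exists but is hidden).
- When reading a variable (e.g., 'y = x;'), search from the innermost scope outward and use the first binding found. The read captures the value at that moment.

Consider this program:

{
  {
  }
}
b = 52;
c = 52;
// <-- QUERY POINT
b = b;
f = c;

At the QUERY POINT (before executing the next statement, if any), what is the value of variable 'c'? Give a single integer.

Answer: 52

Derivation:
Step 1: enter scope (depth=1)
Step 2: enter scope (depth=2)
Step 3: exit scope (depth=1)
Step 4: exit scope (depth=0)
Step 5: declare b=52 at depth 0
Step 6: declare c=52 at depth 0
Visible at query point: b=52 c=52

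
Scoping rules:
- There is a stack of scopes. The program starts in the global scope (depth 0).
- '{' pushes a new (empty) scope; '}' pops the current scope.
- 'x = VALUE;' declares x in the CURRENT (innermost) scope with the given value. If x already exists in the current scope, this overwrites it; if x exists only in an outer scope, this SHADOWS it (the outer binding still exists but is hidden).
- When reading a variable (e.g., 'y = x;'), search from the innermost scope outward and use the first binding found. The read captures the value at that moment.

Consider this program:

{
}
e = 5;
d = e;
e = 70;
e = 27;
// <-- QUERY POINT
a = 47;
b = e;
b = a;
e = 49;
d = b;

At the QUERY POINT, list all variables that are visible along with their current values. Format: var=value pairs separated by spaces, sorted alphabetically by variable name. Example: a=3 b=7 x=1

Step 1: enter scope (depth=1)
Step 2: exit scope (depth=0)
Step 3: declare e=5 at depth 0
Step 4: declare d=(read e)=5 at depth 0
Step 5: declare e=70 at depth 0
Step 6: declare e=27 at depth 0
Visible at query point: d=5 e=27

Answer: d=5 e=27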